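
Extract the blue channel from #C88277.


Color: #C88277
R = C8 = 200
G = 82 = 130
B = 77 = 119
Blue = 119


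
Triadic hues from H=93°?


Triadic: equally spaced at 120° intervals
H1 = 93°
H2 = (93 + 120) mod 360 = 213°
H3 = (93 + 240) mod 360 = 333°
Triadic = 93°, 213°, 333°


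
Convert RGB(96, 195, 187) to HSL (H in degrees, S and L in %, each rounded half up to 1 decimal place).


Normalize: R'=96/255≈0.3765, G'=195/255≈0.7647, B'=187/255≈0.7333
Max=195/255, Min=96/255, Δ=Max-Min=99/255
L = (Max+Min)/2 = (195+96)/510 = 291/510 = 0.57058… → L = 57.1%
L > 0.5 → S = Δ/(2-Max-Min) = 99/(510-195-96) = 99/219 = 0.45205… → S = 45.2%
(the 1/255 factors cancel in S and H, so raw channel differences can be used)
Max is G' → H = 60 × ((B-R)/Δ + 2) = 60 × ((187-96)/99 + 2)
  91/99 + 2 = 0.9191… + 2 = 2.9191…
  H = 60 × 2.9191… = 175.151…° → H = 175.2°
= HSL(175.2°, 45.2%, 57.1%)


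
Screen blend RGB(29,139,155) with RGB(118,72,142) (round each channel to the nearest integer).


Screen: C = 255 - (255-A)×(255-B)/255, rounded to nearest integer
R: 255 - (255-29)×(255-118)/255 = 255 - 30962/255 ≈ 255 - 121.420 = 133.580 → 134
G: 255 - (255-139)×(255-72)/255 = 255 - 21228/255 ≈ 255 - 83.247 = 171.753 → 172
B: 255 - (255-155)×(255-142)/255 = 255 - 11300/255 ≈ 255 - 44.314 = 210.686 → 211
= RGB(134, 172, 211)


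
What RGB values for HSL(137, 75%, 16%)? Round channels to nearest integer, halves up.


H=137°, S=0.75, L=0.16
C = (1-|2L-1|)×S = (1-|-0.68|)×0.75 = 0.24
H' = H/60 = 137/60 ≈ 2.2833; X = C×(1-|H' mod 2 - 1|) = 0.068
m = L - C/2 = 0.16 - 0.12 = 0.04
Sector ⌊H'⌋ = 2 → (R',G',B') = (0.0, 0.24, 0.068)
RGB = ((R'+m)×255, (G'+m)×255, (B'+m)×255) = (10.2, 71.4, 27.54)
Round half up → RGB(10, 71, 28)


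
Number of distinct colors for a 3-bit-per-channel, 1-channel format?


Total bits = 3 bits/channel × 1 channels = 3 bits
Distinct colors = 2^3
= 8 colors


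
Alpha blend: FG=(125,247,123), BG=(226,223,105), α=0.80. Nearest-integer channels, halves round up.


C = α×F + (1-α)×B, with 1-α = 0.20
R: 0.80×125 + 0.20×226 = 100.00 + 45.20 = 145.20 → 145
G: 0.80×247 + 0.20×223 = 197.60 + 44.60 = 242.20 → 242
B: 0.80×123 + 0.20×105 = 98.40 + 21.00 = 119.40 → 119
= RGB(145, 242, 119)


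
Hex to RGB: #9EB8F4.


9E → 158 (R)
B8 → 184 (G)
F4 → 244 (B)
= RGB(158, 184, 244)


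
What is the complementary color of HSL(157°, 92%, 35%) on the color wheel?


Complement = opposite side of color wheel = hue + 180°
H' = (157 + 180) mod 360 = 337°
S and L unchanged.
= HSL(337°, 92%, 35%)


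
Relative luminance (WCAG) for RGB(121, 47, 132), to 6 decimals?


Linearize each channel (sRGB transfer function): c = v/255; c_lin = c/12.92 if c ≤ 0.04045, else ((c+0.055)/1.055)^2.4
  R: 121/255 ≈ 0.474510 > 0.04045 → ((0.474510+0.055)/1.055)^2.4 ≈ 0.191202
  G: 47/255 ≈ 0.184314 > 0.04045 → ((0.184314+0.055)/1.055)^2.4 ≈ 0.028426
  B: 132/255 ≈ 0.517647 > 0.04045 → ((0.517647+0.055)/1.055)^2.4 ≈ 0.230740
R_lin = 0.191202, G_lin = 0.028426, B_lin = 0.230740
L = 0.2126×R + 0.7152×G + 0.0722×B
L = 0.2126×0.191202 + 0.7152×0.028426 + 0.0722×0.230740
L ≈ 0.077639


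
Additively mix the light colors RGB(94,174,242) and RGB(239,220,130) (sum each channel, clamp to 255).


Additive: each channel = min(255, C₁+C₂)
R: 94+239 = 333 → 255
G: 174+220 = 394 → 255
B: 242+130 = 372 → 255
= RGB(255, 255, 255)


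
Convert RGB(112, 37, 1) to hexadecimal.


R = 112 → 70 (hex)
G = 37 → 25 (hex)
B = 1 → 01 (hex)
Hex = #702501


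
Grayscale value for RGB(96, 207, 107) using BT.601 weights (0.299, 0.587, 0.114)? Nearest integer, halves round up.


Gray = 0.299×R + 0.587×G + 0.114×B
Gray = 0.299×96 + 0.587×207 + 0.114×107
Gray = 28.704 + 121.509 + 12.198
Gray = 162.411 → round half up → 162
Gray = 162


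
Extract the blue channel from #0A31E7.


Color: #0A31E7
R = 0A = 10
G = 31 = 49
B = E7 = 231
Blue = 231


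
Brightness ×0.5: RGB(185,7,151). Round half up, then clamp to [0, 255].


Multiply each channel by 0.5, round half up, clamp to [0, 255]
R: 185×0.5 = 92.5 → round → 93
G: 7×0.5 = 3.5 → round → 4
B: 151×0.5 = 75.5 → round → 76
= RGB(93, 4, 76)


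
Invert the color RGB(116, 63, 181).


Invert: (255-R, 255-G, 255-B)
R: 255-116 = 139
G: 255-63 = 192
B: 255-181 = 74
= RGB(139, 192, 74)


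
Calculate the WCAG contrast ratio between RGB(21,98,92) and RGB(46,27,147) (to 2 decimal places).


Linearize each sRGB channel c=v/255: c/12.92 if c ≤ 0.04045 else ((c+0.055)/1.055)^2.4
L = 0.2126×R_lin + 0.7152×G_lin + 0.0722×B_lin
Color 1 (21,98,92):
  R=21: 21/255≈0.0824 > 0.04045 → ((0.0824+0.055)/1.055)^2.4 ≈ 0.00750
  G=98: 98/255≈0.3843 > 0.04045 → ((0.3843+0.055)/1.055)^2.4 ≈ 0.12214
  B=92: 92/255≈0.3608 > 0.04045 → ((0.3608+0.055)/1.055)^2.4 ≈ 0.10702
  L1 = 0.2126×0.00750 + 0.7152×0.12214 + 0.0722×0.10702 ≈ 0.09668
Color 2 (46,27,147):
  R=46: 46/255≈0.1804 > 0.04045 → ((0.1804+0.055)/1.055)^2.4 ≈ 0.02732
  G=27: 27/255≈0.1059 > 0.04045 → ((0.1059+0.055)/1.055)^2.4 ≈ 0.01096
  B=147: 147/255≈0.5765 > 0.04045 → ((0.5765+0.055)/1.055)^2.4 ≈ 0.29177
  L2 = 0.2126×0.02732 + 0.7152×0.01096 + 0.0722×0.29177 ≈ 0.03471
Lighter = 0.09668, Darker = 0.03471
Ratio = (L_lighter + 0.05) / (L_darker + 0.05)
Ratio = (0.09668 + 0.05) / (0.03471 + 0.05) = 0.14668 / 0.08471 ≈ 1.7314
Ratio ≈ 1.73:1


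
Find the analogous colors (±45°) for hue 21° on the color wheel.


Base hue: 21°
Left analog: (21 - 45) mod 360 = 336°
Right analog: (21 + 45) mod 360 = 66°
Analogous hues = 336° and 66°


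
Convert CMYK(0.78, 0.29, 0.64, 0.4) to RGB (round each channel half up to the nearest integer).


R = 255 × (1-C) × (1-K) = 255 × 0.22 × 0.60 = 33.66 → 34
G = 255 × (1-M) × (1-K) = 255 × 0.71 × 0.60 = 108.63 → 109
B = 255 × (1-Y) × (1-K) = 255 × 0.36 × 0.60 = 55.08 → 55
= RGB(34, 109, 55)


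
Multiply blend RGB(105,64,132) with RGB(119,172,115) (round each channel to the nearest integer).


Multiply: C = A×B/255, rounded to nearest integer
R: 105×119/255 = 12495/255 ≈ 49.000 → 49
G: 64×172/255 = 11008/255 ≈ 43.169 → 43
B: 132×115/255 = 15180/255 ≈ 59.529 → 60
= RGB(49, 43, 60)


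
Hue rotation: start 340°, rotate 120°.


New hue = (H + rotation) mod 360
New hue = (340 + 120) mod 360
= 460 mod 360
= 100°


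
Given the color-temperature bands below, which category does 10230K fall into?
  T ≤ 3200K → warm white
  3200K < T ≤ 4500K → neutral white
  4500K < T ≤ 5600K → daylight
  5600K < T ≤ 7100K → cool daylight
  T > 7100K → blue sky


Temperature: 10230K
10230K > 7100K → blue sky
Classification: blue sky


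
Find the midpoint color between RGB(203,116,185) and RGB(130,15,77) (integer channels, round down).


Midpoint: each channel = ⌊(C₁+C₂)/2⌋
R: ⌊(203+130)/2⌋ = 166
G: ⌊(116+15)/2⌋ = 65
B: ⌊(185+77)/2⌋ = 131
= RGB(166, 65, 131)


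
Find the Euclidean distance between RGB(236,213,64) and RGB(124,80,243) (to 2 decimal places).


d = √[(R₁-R₂)² + (G₁-G₂)² + (B₁-B₂)²]
d = √[(236-124)² + (213-80)² + (64-243)²]
d = √[12544 + 17689 + 32041]
d = √62274
d ≈ 249.55


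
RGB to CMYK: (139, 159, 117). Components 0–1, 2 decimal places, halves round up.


R'=139/255≈0.5451, G'=159/255≈0.6235, B'=117/255≈0.4588
K = 1 - max(R',G',B') = 1 - 159/255 = 96/255 = 0.37647… → 0.38
(1-R'-K)/(1-K) simplifies to (max-R)/max with max = 159:
C = (159-139)/159 = 20/159 = 0.12578… → 0.13
M = (159-159)/159 = 0/159 = 0 → 0.00
Y = (159-117)/159 = 42/159 = 0.26415… → 0.26
= CMYK(0.13, 0.00, 0.26, 0.38)


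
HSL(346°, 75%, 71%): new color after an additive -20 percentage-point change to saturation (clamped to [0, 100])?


Original S = 75%
Adjustment = -20 percentage points
New S = 75 + (-20) = 55
Clamp to [0, 100] → 55
= HSL(346°, 55%, 71%)


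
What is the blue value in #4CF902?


Color: #4CF902
R = 4C = 76
G = F9 = 249
B = 02 = 2
Blue = 2


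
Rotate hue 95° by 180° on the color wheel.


New hue = (H + rotation) mod 360
New hue = (95 + 180) mod 360
= 275 mod 360
= 275°


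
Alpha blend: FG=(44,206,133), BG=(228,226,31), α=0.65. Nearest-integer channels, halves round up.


C = α×F + (1-α)×B, with 1-α = 0.35
R: 0.65×44 + 0.35×228 = 28.60 + 79.80 = 108.40 → 108
G: 0.65×206 + 0.35×226 = 133.90 + 79.10 = 213.00 → 213
B: 0.65×133 + 0.35×31 = 86.45 + 10.85 = 97.30 → 97
= RGB(108, 213, 97)


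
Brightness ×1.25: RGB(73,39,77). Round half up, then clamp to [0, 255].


Multiply each channel by 1.25, round half up, clamp to [0, 255]
R: 73×1.25 = 91.25 → round → 91
G: 39×1.25 = 48.75 → round → 49
B: 77×1.25 = 96.25 → round → 96
= RGB(91, 49, 96)


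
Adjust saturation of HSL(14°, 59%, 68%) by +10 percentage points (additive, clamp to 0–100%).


Original S = 59%
Adjustment = +10 percentage points
New S = 59 + (10) = 69
Clamp to [0, 100] → 69
= HSL(14°, 69%, 68%)


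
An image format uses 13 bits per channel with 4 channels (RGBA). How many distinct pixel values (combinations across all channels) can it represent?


Total bits = 13 bits/channel × 4 channels = 52 bits
Distinct pixel values = 2^52
= 4,503,599,627,370,496 pixel values


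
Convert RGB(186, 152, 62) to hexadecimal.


R = 186 → BA (hex)
G = 152 → 98 (hex)
B = 62 → 3E (hex)
Hex = #BA983E


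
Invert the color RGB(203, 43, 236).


Invert: (255-R, 255-G, 255-B)
R: 255-203 = 52
G: 255-43 = 212
B: 255-236 = 19
= RGB(52, 212, 19)


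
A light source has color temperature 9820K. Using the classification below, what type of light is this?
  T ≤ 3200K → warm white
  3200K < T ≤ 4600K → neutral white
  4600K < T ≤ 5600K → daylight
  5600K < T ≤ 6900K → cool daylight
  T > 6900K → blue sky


Temperature: 9820K
9820K > 6900K → blue sky
Classification: blue sky


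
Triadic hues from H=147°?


Triadic: equally spaced at 120° intervals
H1 = 147°
H2 = (147 + 120) mod 360 = 267°
H3 = (147 + 240) mod 360 = 27°
Triadic = 147°, 267°, 27°


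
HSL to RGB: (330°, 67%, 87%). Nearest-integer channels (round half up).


H=330°, S=0.67, L=0.87
C = (1-|2L-1|)×S = (1-|0.74|)×0.67 = 0.1742
H' = H/60 = 330/60 ≈ 5.5000; X = C×(1-|H' mod 2 - 1|) = 0.0871
m = L - C/2 = 0.87 - 0.0871 = 0.7829
Sector ⌊H'⌋ = 5 → (R',G',B') = (0.1742, 0.0, 0.0871)
RGB = ((R'+m)×255, (G'+m)×255, (B'+m)×255) = (244.0605, 199.6395, 221.85)
Round half up → RGB(244, 200, 222)


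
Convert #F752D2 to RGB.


F7 → 247 (R)
52 → 82 (G)
D2 → 210 (B)
= RGB(247, 82, 210)


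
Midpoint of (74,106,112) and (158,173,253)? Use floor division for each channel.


Midpoint: each channel = ⌊(C₁+C₂)/2⌋
R: ⌊(74+158)/2⌋ = 116
G: ⌊(106+173)/2⌋ = 139
B: ⌊(112+253)/2⌋ = 182
= RGB(116, 139, 182)


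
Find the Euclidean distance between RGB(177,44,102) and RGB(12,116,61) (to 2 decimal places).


d = √[(R₁-R₂)² + (G₁-G₂)² + (B₁-B₂)²]
d = √[(177-12)² + (44-116)² + (102-61)²]
d = √[27225 + 5184 + 1681]
d = √34090
d ≈ 184.63


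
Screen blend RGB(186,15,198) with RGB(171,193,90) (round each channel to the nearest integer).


Screen: C = 255 - (255-A)×(255-B)/255, rounded to nearest integer
R: 255 - (255-186)×(255-171)/255 = 255 - 5796/255 ≈ 255 - 22.729 = 232.271 → 232
G: 255 - (255-15)×(255-193)/255 = 255 - 14880/255 ≈ 255 - 58.353 = 196.647 → 197
B: 255 - (255-198)×(255-90)/255 = 255 - 9405/255 ≈ 255 - 36.882 = 218.118 → 218
= RGB(232, 197, 218)


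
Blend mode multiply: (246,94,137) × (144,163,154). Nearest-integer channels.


Multiply: C = A×B/255, rounded to nearest integer
R: 246×144/255 = 35424/255 ≈ 138.918 → 139
G: 94×163/255 = 15322/255 ≈ 60.086 → 60
B: 137×154/255 = 21098/255 ≈ 82.737 → 83
= RGB(139, 60, 83)


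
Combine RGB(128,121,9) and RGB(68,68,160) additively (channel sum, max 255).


Additive: each channel = min(255, C₁+C₂)
R: 128+68 = 196 → 196
G: 121+68 = 189 → 189
B: 9+160 = 169 → 169
= RGB(196, 189, 169)


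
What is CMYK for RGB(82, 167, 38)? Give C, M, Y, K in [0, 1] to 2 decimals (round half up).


R'=82/255≈0.3216, G'=167/255≈0.6549, B'=38/255≈0.1490
K = 1 - max(R',G',B') = 1 - 167/255 = 88/255 = 0.34509… → 0.35
(1-R'-K)/(1-K) simplifies to (max-R)/max with max = 167:
C = (167-82)/167 = 85/167 = 0.50898… → 0.51
M = (167-167)/167 = 0/167 = 0 → 0.00
Y = (167-38)/167 = 129/167 = 0.77245… → 0.77
= CMYK(0.51, 0.00, 0.77, 0.35)


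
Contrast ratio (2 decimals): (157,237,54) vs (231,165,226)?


Linearize each sRGB channel c=v/255: c/12.92 if c ≤ 0.04045 else ((c+0.055)/1.055)^2.4
L = 0.2126×R_lin + 0.7152×G_lin + 0.0722×B_lin
Color 1 (157,237,54):
  R=157: 157/255≈0.6157 > 0.04045 → ((0.6157+0.055)/1.055)^2.4 ≈ 0.33716
  G=237: 237/255≈0.9294 > 0.04045 → ((0.9294+0.055)/1.055)^2.4 ≈ 0.84687
  B=54: 54/255≈0.2118 > 0.04045 → ((0.2118+0.055)/1.055)^2.4 ≈ 0.03689
  L1 = 0.2126×0.33716 + 0.7152×0.84687 + 0.0722×0.03689 ≈ 0.68003
Color 2 (231,165,226):
  R=231: 231/255≈0.9059 > 0.04045 → ((0.9059+0.055)/1.055)^2.4 ≈ 0.79910
  G=165: 165/255≈0.6471 > 0.04045 → ((0.6471+0.055)/1.055)^2.4 ≈ 0.37626
  B=226: 226/255≈0.8863 > 0.04045 → ((0.8863+0.055)/1.055)^2.4 ≈ 0.76052
  L2 = 0.2126×0.79910 + 0.7152×0.37626 + 0.0722×0.76052 ≈ 0.49390
Lighter = 0.68003, Darker = 0.49390
Ratio = (L_lighter + 0.05) / (L_darker + 0.05)
Ratio = (0.68003 + 0.05) / (0.49390 + 0.05) = 0.73003 / 0.54390 ≈ 1.3422
Ratio ≈ 1.34:1


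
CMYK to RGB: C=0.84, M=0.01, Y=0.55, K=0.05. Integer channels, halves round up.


R = 255 × (1-C) × (1-K) = 255 × 0.16 × 0.95 = 38.76 → 39
G = 255 × (1-M) × (1-K) = 255 × 0.99 × 0.95 = 239.8275 → 240
B = 255 × (1-Y) × (1-K) = 255 × 0.45 × 0.95 = 109.0125 → 109
= RGB(39, 240, 109)


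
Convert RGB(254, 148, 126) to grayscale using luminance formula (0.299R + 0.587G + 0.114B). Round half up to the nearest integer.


Gray = 0.299×R + 0.587×G + 0.114×B
Gray = 0.299×254 + 0.587×148 + 0.114×126
Gray = 75.946 + 86.876 + 14.364
Gray = 177.186 → round half up → 177
Gray = 177


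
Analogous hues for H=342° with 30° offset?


Base hue: 342°
Left analog: (342 - 30) mod 360 = 312°
Right analog: (342 + 30) mod 360 = 12°
Analogous hues = 312° and 12°


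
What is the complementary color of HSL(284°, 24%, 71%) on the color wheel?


Complement = opposite side of color wheel = hue + 180°
H' = (284 + 180) mod 360 = 104°
S and L unchanged.
= HSL(104°, 24%, 71%)


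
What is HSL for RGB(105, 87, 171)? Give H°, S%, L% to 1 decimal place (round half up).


Normalize: R'=105/255≈0.4118, G'=87/255≈0.3412, B'=171/255≈0.6706
Max=171/255, Min=87/255, Δ=Max-Min=84/255
L = (Max+Min)/2 = (171+87)/510 = 258/510 = 0.50588… → L = 50.6%
L > 0.5 → S = Δ/(2-Max-Min) = 84/(510-171-87) = 84/252 = 0.33333… → S = 33.3%
(the 1/255 factors cancel in S and H, so raw channel differences can be used)
Max is B' → H = 60 × ((R-G)/Δ + 4) = 60 × ((105-87)/84 + 4)
  18/84 + 4 = 0.2142… + 4 = 4.2142…
  H = 60 × 4.2142… = 252.857…° → H = 252.9°
= HSL(252.9°, 33.3%, 50.6%)


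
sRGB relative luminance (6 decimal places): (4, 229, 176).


Linearize each channel (sRGB transfer function): c = v/255; c_lin = c/12.92 if c ≤ 0.04045, else ((c+0.055)/1.055)^2.4
  R: 4/255 ≈ 0.015686 ≤ 0.04045 → 0.015686/12.92 ≈ 0.001214
  G: 229/255 ≈ 0.898039 > 0.04045 → ((0.898039+0.055)/1.055)^2.4 ≈ 0.783538
  B: 176/255 ≈ 0.690196 > 0.04045 → ((0.690196+0.055)/1.055)^2.4 ≈ 0.434154
R_lin = 0.001214, G_lin = 0.783538, B_lin = 0.434154
L = 0.2126×R + 0.7152×G + 0.0722×B
L = 0.2126×0.001214 + 0.7152×0.783538 + 0.0722×0.434154
L ≈ 0.591990


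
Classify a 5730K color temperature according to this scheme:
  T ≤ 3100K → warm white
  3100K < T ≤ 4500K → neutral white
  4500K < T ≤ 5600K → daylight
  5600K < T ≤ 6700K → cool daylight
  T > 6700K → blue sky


Temperature: 5730K
5600K < 5730K ≤ 6700K → cool daylight
Classification: cool daylight


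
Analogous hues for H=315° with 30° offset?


Base hue: 315°
Left analog: (315 - 30) mod 360 = 285°
Right analog: (315 + 30) mod 360 = 345°
Analogous hues = 285° and 345°


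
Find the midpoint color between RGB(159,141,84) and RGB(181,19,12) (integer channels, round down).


Midpoint: each channel = ⌊(C₁+C₂)/2⌋
R: ⌊(159+181)/2⌋ = 170
G: ⌊(141+19)/2⌋ = 80
B: ⌊(84+12)/2⌋ = 48
= RGB(170, 80, 48)


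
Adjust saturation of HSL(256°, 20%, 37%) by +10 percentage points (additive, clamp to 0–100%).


Original S = 20%
Adjustment = +10 percentage points
New S = 20 + (10) = 30
Clamp to [0, 100] → 30
= HSL(256°, 30%, 37%)


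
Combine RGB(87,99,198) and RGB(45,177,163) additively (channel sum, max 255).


Additive: each channel = min(255, C₁+C₂)
R: 87+45 = 132 → 132
G: 99+177 = 276 → 255
B: 198+163 = 361 → 255
= RGB(132, 255, 255)


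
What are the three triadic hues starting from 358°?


Triadic: equally spaced at 120° intervals
H1 = 358°
H2 = (358 + 120) mod 360 = 118°
H3 = (358 + 240) mod 360 = 238°
Triadic = 358°, 118°, 238°


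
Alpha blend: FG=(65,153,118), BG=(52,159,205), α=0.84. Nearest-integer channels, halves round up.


C = α×F + (1-α)×B, with 1-α = 0.16
R: 0.84×65 + 0.16×52 = 54.60 + 8.32 = 62.92 → 63
G: 0.84×153 + 0.16×159 = 128.52 + 25.44 = 153.96 → 154
B: 0.84×118 + 0.16×205 = 99.12 + 32.80 = 131.92 → 132
= RGB(63, 154, 132)


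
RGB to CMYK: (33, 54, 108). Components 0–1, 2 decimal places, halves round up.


R'=33/255≈0.1294, G'=54/255≈0.2118, B'=108/255≈0.4235
K = 1 - max(R',G',B') = 1 - 108/255 = 147/255 = 0.57647… → 0.58
(1-R'-K)/(1-K) simplifies to (max-R)/max with max = 108:
C = (108-33)/108 = 75/108 = 0.69444… → 0.69
M = (108-54)/108 = 54/108 = 0.5 → 0.50
Y = (108-108)/108 = 0/108 = 0 → 0.00
= CMYK(0.69, 0.50, 0.00, 0.58)


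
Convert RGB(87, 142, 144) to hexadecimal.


R = 87 → 57 (hex)
G = 142 → 8E (hex)
B = 144 → 90 (hex)
Hex = #578E90


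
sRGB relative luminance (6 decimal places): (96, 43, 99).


Linearize each channel (sRGB transfer function): c = v/255; c_lin = c/12.92 if c ≤ 0.04045, else ((c+0.055)/1.055)^2.4
  R: 96/255 ≈ 0.376471 > 0.04045 → ((0.376471+0.055)/1.055)^2.4 ≈ 0.116971
  G: 43/255 ≈ 0.168627 > 0.04045 → ((0.168627+0.055)/1.055)^2.4 ≈ 0.024158
  B: 99/255 ≈ 0.388235 > 0.04045 → ((0.388235+0.055)/1.055)^2.4 ≈ 0.124772
R_lin = 0.116971, G_lin = 0.024158, B_lin = 0.124772
L = 0.2126×R + 0.7152×G + 0.0722×B
L = 0.2126×0.116971 + 0.7152×0.024158 + 0.0722×0.124772
L ≈ 0.051154


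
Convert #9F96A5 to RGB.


9F → 159 (R)
96 → 150 (G)
A5 → 165 (B)
= RGB(159, 150, 165)


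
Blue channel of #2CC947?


Color: #2CC947
R = 2C = 44
G = C9 = 201
B = 47 = 71
Blue = 71


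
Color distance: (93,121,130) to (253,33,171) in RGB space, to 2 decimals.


d = √[(R₁-R₂)² + (G₁-G₂)² + (B₁-B₂)²]
d = √[(93-253)² + (121-33)² + (130-171)²]
d = √[25600 + 7744 + 1681]
d = √35025
d ≈ 187.15


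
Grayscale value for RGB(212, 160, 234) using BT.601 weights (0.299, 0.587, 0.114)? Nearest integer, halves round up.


Gray = 0.299×R + 0.587×G + 0.114×B
Gray = 0.299×212 + 0.587×160 + 0.114×234
Gray = 63.388 + 93.920 + 26.676
Gray = 183.984 → round half up → 184
Gray = 184


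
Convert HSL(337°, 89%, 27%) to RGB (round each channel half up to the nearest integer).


H=337°, S=0.89, L=0.27
C = (1-|2L-1|)×S = (1-|-0.46|)×0.89 = 0.4806
H' = H/60 = 337/60 ≈ 5.6167; X = C×(1-|H' mod 2 - 1|) = 0.18423
m = L - C/2 = 0.27 - 0.2403 = 0.0297
Sector ⌊H'⌋ = 5 → (R',G',B') = (0.4806, 0.0, 0.18423)
RGB = ((R'+m)×255, (G'+m)×255, (B'+m)×255) = (130.1265, 7.5735, 54.55215)
Round half up → RGB(130, 8, 55)


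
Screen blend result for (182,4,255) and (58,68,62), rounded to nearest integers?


Screen: C = 255 - (255-A)×(255-B)/255, rounded to nearest integer
R: 255 - (255-182)×(255-58)/255 = 255 - 14381/255 ≈ 255 - 56.396 = 198.604 → 199
G: 255 - (255-4)×(255-68)/255 = 255 - 46937/255 ≈ 255 - 184.067 = 70.933 → 71
B: 255 - (255-255)×(255-62)/255 = 255 - 0/255 ≈ 255 - 0.000 = 255.000 → 255
= RGB(199, 71, 255)


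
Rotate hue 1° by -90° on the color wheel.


New hue = (H + rotation) mod 360
New hue = (1 -90) mod 360
= -89 mod 360
= 271°


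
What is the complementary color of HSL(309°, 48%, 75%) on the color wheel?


Complement = opposite side of color wheel = hue + 180°
H' = (309 + 180) mod 360 = 129°
S and L unchanged.
= HSL(129°, 48%, 75%)


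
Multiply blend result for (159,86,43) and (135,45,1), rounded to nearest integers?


Multiply: C = A×B/255, rounded to nearest integer
R: 159×135/255 = 21465/255 ≈ 84.176 → 84
G: 86×45/255 = 3870/255 ≈ 15.176 → 15
B: 43×1/255 = 43/255 ≈ 0.169 → 0
= RGB(84, 15, 0)


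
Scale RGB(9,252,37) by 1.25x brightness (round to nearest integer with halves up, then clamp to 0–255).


Multiply each channel by 1.25, round half up, clamp to [0, 255]
R: 9×1.25 = 11.25 → round → 11
G: 252×1.25 = 315 → clamp → 255
B: 37×1.25 = 46.25 → round → 46
= RGB(11, 255, 46)


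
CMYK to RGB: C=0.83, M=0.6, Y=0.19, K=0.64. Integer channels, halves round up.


R = 255 × (1-C) × (1-K) = 255 × 0.17 × 0.36 = 15.606 → 16
G = 255 × (1-M) × (1-K) = 255 × 0.40 × 0.36 = 36.72 → 37
B = 255 × (1-Y) × (1-K) = 255 × 0.81 × 0.36 = 74.358 → 74
= RGB(16, 37, 74)


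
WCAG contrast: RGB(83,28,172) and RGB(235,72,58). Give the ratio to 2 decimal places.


Linearize each sRGB channel c=v/255: c/12.92 if c ≤ 0.04045 else ((c+0.055)/1.055)^2.4
L = 0.2126×R_lin + 0.7152×G_lin + 0.0722×B_lin
Color 1 (83,28,172):
  R=83: 83/255≈0.3255 > 0.04045 → ((0.3255+0.055)/1.055)^2.4 ≈ 0.08650
  G=28: 28/255≈0.1098 > 0.04045 → ((0.1098+0.055)/1.055)^2.4 ≈ 0.01161
  B=172: 172/255≈0.6745 > 0.04045 → ((0.6745+0.055)/1.055)^2.4 ≈ 0.41254
  L1 = 0.2126×0.08650 + 0.7152×0.01161 + 0.0722×0.41254 ≈ 0.05648
Color 2 (235,72,58):
  R=235: 235/255≈0.9216 > 0.04045 → ((0.9216+0.055)/1.055)^2.4 ≈ 0.83077
  G=72: 72/255≈0.2824 > 0.04045 → ((0.2824+0.055)/1.055)^2.4 ≈ 0.06480
  B=58: 58/255≈0.2275 > 0.04045 → ((0.2275+0.055)/1.055)^2.4 ≈ 0.04231
  L2 = 0.2126×0.83077 + 0.7152×0.06480 + 0.0722×0.04231 ≈ 0.22602
Lighter = 0.22602, Darker = 0.05648
Ratio = (L_lighter + 0.05) / (L_darker + 0.05)
Ratio = (0.22602 + 0.05) / (0.05648 + 0.05) = 0.27602 / 0.10648 ≈ 2.5922
Ratio ≈ 2.59:1


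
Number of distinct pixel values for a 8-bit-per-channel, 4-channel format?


Total bits = 8 bits/channel × 4 channels = 32 bits
Distinct pixel values = 2^32
= 4,294,967,296 pixel values


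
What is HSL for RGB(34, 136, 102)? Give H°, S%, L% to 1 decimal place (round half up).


Normalize: R'=34/255≈0.1333, G'=136/255≈0.5333, B'=102/255≈0.4000
Max=136/255, Min=34/255, Δ=Max-Min=102/255
L = (Max+Min)/2 = (136+34)/510 = 170/510 = 0.33333… → L = 33.3%
L ≤ 0.5 → S = Δ/(Max+Min) = 102/(136+34) = 102/170 = 0.6 → S = 60.0%
(the 1/255 factors cancel in S and H, so raw channel differences can be used)
Max is G' → H = 60 × ((B-R)/Δ + 2) = 60 × ((102-34)/102 + 2)
  68/102 + 2 = 0.6666… + 2 = 2.6666…
  H = 60 × 2.6666… = 160° → H = 160.0°
= HSL(160.0°, 60.0%, 33.3%)


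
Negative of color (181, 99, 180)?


Invert: (255-R, 255-G, 255-B)
R: 255-181 = 74
G: 255-99 = 156
B: 255-180 = 75
= RGB(74, 156, 75)


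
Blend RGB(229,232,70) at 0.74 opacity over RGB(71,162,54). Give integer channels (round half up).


C = α×F + (1-α)×B, with 1-α = 0.26
R: 0.74×229 + 0.26×71 = 169.46 + 18.46 = 187.92 → 188
G: 0.74×232 + 0.26×162 = 171.68 + 42.12 = 213.80 → 214
B: 0.74×70 + 0.26×54 = 51.80 + 14.04 = 65.84 → 66
= RGB(188, 214, 66)


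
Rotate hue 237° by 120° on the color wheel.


New hue = (H + rotation) mod 360
New hue = (237 + 120) mod 360
= 357 mod 360
= 357°


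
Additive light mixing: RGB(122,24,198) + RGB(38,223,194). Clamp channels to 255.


Additive: each channel = min(255, C₁+C₂)
R: 122+38 = 160 → 160
G: 24+223 = 247 → 247
B: 198+194 = 392 → 255
= RGB(160, 247, 255)


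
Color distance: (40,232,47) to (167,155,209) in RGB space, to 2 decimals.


d = √[(R₁-R₂)² + (G₁-G₂)² + (B₁-B₂)²]
d = √[(40-167)² + (232-155)² + (47-209)²]
d = √[16129 + 5929 + 26244]
d = √48302
d ≈ 219.78


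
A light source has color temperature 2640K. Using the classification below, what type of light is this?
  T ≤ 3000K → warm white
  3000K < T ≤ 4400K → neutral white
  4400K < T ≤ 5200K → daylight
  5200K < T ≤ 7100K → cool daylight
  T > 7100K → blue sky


Temperature: 2640K
2640K ≤ 3000K → warm white
Classification: warm white


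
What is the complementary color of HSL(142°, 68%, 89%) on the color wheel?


Complement = opposite side of color wheel = hue + 180°
H' = (142 + 180) mod 360 = 322°
S and L unchanged.
= HSL(322°, 68%, 89%)


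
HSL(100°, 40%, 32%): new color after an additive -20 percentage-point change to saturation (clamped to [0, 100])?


Original S = 40%
Adjustment = -20 percentage points
New S = 40 + (-20) = 20
Clamp to [0, 100] → 20
= HSL(100°, 20%, 32%)


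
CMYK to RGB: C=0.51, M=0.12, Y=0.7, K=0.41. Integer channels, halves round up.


R = 255 × (1-C) × (1-K) = 255 × 0.49 × 0.59 = 73.7205 → 74
G = 255 × (1-M) × (1-K) = 255 × 0.88 × 0.59 = 132.396 → 132
B = 255 × (1-Y) × (1-K) = 255 × 0.30 × 0.59 = 45.135 → 45
= RGB(74, 132, 45)


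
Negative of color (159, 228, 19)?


Invert: (255-R, 255-G, 255-B)
R: 255-159 = 96
G: 255-228 = 27
B: 255-19 = 236
= RGB(96, 27, 236)


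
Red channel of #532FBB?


Color: #532FBB
R = 53 = 83
G = 2F = 47
B = BB = 187
Red = 83


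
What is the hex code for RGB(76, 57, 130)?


R = 76 → 4C (hex)
G = 57 → 39 (hex)
B = 130 → 82 (hex)
Hex = #4C3982


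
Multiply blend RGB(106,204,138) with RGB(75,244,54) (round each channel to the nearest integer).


Multiply: C = A×B/255, rounded to nearest integer
R: 106×75/255 = 7950/255 ≈ 31.176 → 31
G: 204×244/255 = 49776/255 ≈ 195.200 → 195
B: 138×54/255 = 7452/255 ≈ 29.224 → 29
= RGB(31, 195, 29)


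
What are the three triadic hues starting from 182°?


Triadic: equally spaced at 120° intervals
H1 = 182°
H2 = (182 + 120) mod 360 = 302°
H3 = (182 + 240) mod 360 = 62°
Triadic = 182°, 302°, 62°


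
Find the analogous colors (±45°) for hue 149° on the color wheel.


Base hue: 149°
Left analog: (149 - 45) mod 360 = 104°
Right analog: (149 + 45) mod 360 = 194°
Analogous hues = 104° and 194°


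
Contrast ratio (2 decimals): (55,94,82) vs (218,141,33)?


Linearize each sRGB channel c=v/255: c/12.92 if c ≤ 0.04045 else ((c+0.055)/1.055)^2.4
L = 0.2126×R_lin + 0.7152×G_lin + 0.0722×B_lin
Color 1 (55,94,82):
  R=55: 55/255≈0.2157 > 0.04045 → ((0.2157+0.055)/1.055)^2.4 ≈ 0.03820
  G=94: 94/255≈0.3686 > 0.04045 → ((0.3686+0.055)/1.055)^2.4 ≈ 0.11193
  B=82: 82/255≈0.3216 > 0.04045 → ((0.3216+0.055)/1.055)^2.4 ≈ 0.08438
  L1 = 0.2126×0.03820 + 0.7152×0.11193 + 0.0722×0.08438 ≈ 0.09427
Color 2 (218,141,33):
  R=218: 218/255≈0.8549 > 0.04045 → ((0.8549+0.055)/1.055)^2.4 ≈ 0.70110
  G=141: 141/255≈0.5529 > 0.04045 → ((0.5529+0.055)/1.055)^2.4 ≈ 0.26636
  B=33: 33/255≈0.1294 > 0.04045 → ((0.1294+0.055)/1.055)^2.4 ≈ 0.01521
  L2 = 0.2126×0.70110 + 0.7152×0.26636 + 0.0722×0.01521 ≈ 0.34065
Lighter = 0.34065, Darker = 0.09427
Ratio = (L_lighter + 0.05) / (L_darker + 0.05)
Ratio = (0.34065 + 0.05) / (0.09427 + 0.05) = 0.39065 / 0.14427 ≈ 2.7078
Ratio ≈ 2.71:1


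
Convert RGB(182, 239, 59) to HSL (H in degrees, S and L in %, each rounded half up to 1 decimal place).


Normalize: R'=182/255≈0.7137, G'=239/255≈0.9373, B'=59/255≈0.2314
Max=239/255, Min=59/255, Δ=Max-Min=180/255
L = (Max+Min)/2 = (239+59)/510 = 298/510 = 0.58431… → L = 58.4%
L > 0.5 → S = Δ/(2-Max-Min) = 180/(510-239-59) = 180/212 = 0.84905… → S = 84.9%
(the 1/255 factors cancel in S and H, so raw channel differences can be used)
Max is G' → H = 60 × ((B-R)/Δ + 2) = 60 × ((59-182)/180 + 2)
  -123/180 + 2 = -0.6833… + 2 = 1.3166…
  H = 60 × 1.3166… = 79° → H = 79.0°
= HSL(79.0°, 84.9%, 58.4%)


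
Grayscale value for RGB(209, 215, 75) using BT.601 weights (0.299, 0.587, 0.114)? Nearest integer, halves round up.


Gray = 0.299×R + 0.587×G + 0.114×B
Gray = 0.299×209 + 0.587×215 + 0.114×75
Gray = 62.491 + 126.205 + 8.550
Gray = 197.246 → round half up → 197
Gray = 197


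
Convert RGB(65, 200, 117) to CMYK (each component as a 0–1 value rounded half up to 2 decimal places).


R'=65/255≈0.2549, G'=200/255≈0.7843, B'=117/255≈0.4588
K = 1 - max(R',G',B') = 1 - 200/255 = 55/255 = 0.21568… → 0.22
(1-R'-K)/(1-K) simplifies to (max-R)/max with max = 200:
C = (200-65)/200 = 135/200 = 0.675 → 0.68
M = (200-200)/200 = 0/200 = 0 → 0.00
Y = (200-117)/200 = 83/200 = 0.415 → 0.42
= CMYK(0.68, 0.00, 0.42, 0.22)


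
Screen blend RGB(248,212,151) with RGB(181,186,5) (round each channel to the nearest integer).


Screen: C = 255 - (255-A)×(255-B)/255, rounded to nearest integer
R: 255 - (255-248)×(255-181)/255 = 255 - 518/255 ≈ 255 - 2.031 = 252.969 → 253
G: 255 - (255-212)×(255-186)/255 = 255 - 2967/255 ≈ 255 - 11.635 = 243.365 → 243
B: 255 - (255-151)×(255-5)/255 = 255 - 26000/255 ≈ 255 - 101.961 = 153.039 → 153
= RGB(253, 243, 153)


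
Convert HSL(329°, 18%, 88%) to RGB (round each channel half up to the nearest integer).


H=329°, S=0.18, L=0.88
C = (1-|2L-1|)×S = (1-|0.76|)×0.18 = 0.0432
H' = H/60 = 329/60 ≈ 5.4833; X = C×(1-|H' mod 2 - 1|) = 0.02232
m = L - C/2 = 0.88 - 0.0216 = 0.8584
Sector ⌊H'⌋ = 5 → (R',G',B') = (0.0432, 0.0, 0.02232)
RGB = ((R'+m)×255, (G'+m)×255, (B'+m)×255) = (229.908, 218.892, 224.5836)
Round half up → RGB(230, 219, 225)


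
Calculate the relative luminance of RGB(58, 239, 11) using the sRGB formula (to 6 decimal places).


Linearize each channel (sRGB transfer function): c = v/255; c_lin = c/12.92 if c ≤ 0.04045, else ((c+0.055)/1.055)^2.4
  R: 58/255 ≈ 0.227451 > 0.04045 → ((0.227451+0.055)/1.055)^2.4 ≈ 0.042311
  G: 239/255 ≈ 0.937255 > 0.04045 → ((0.937255+0.055)/1.055)^2.4 ≈ 0.863157
  B: 11/255 ≈ 0.043137 > 0.04045 → ((0.043137+0.055)/1.055)^2.4 ≈ 0.003347
R_lin = 0.042311, G_lin = 0.863157, B_lin = 0.003347
L = 0.2126×R + 0.7152×G + 0.0722×B
L = 0.2126×0.042311 + 0.7152×0.863157 + 0.0722×0.003347
L ≈ 0.626567


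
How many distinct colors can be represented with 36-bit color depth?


Colors = 2^bits = 2^36
= 68,719,476,736 colors


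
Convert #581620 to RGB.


58 → 88 (R)
16 → 22 (G)
20 → 32 (B)
= RGB(88, 22, 32)


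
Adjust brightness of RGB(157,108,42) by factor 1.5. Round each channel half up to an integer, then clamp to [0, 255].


Multiply each channel by 1.5, round half up, clamp to [0, 255]
R: 157×1.5 = 235.5 → round → 236
G: 108×1.5 = 162
B: 42×1.5 = 63
= RGB(236, 162, 63)


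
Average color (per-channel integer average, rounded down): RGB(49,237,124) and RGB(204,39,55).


Midpoint: each channel = ⌊(C₁+C₂)/2⌋
R: ⌊(49+204)/2⌋ = 126
G: ⌊(237+39)/2⌋ = 138
B: ⌊(124+55)/2⌋ = 89
= RGB(126, 138, 89)


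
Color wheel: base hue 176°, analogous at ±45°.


Base hue: 176°
Left analog: (176 - 45) mod 360 = 131°
Right analog: (176 + 45) mod 360 = 221°
Analogous hues = 131° and 221°


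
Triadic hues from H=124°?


Triadic: equally spaced at 120° intervals
H1 = 124°
H2 = (124 + 120) mod 360 = 244°
H3 = (124 + 240) mod 360 = 4°
Triadic = 124°, 244°, 4°


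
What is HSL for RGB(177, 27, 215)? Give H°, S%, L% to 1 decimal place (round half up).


Normalize: R'=177/255≈0.6941, G'=27/255≈0.1059, B'=215/255≈0.8431
Max=215/255, Min=27/255, Δ=Max-Min=188/255
L = (Max+Min)/2 = (215+27)/510 = 242/510 = 0.47450… → L = 47.5%
L ≤ 0.5 → S = Δ/(Max+Min) = 188/(215+27) = 188/242 = 0.77685… → S = 77.7%
(the 1/255 factors cancel in S and H, so raw channel differences can be used)
Max is B' → H = 60 × ((R-G)/Δ + 4) = 60 × ((177-27)/188 + 4)
  150/188 + 4 = 0.7978… + 4 = 4.7978…
  H = 60 × 4.7978… = 287.872…° → H = 287.9°
= HSL(287.9°, 77.7%, 47.5%)


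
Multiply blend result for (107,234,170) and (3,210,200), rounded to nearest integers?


Multiply: C = A×B/255, rounded to nearest integer
R: 107×3/255 = 321/255 ≈ 1.259 → 1
G: 234×210/255 = 49140/255 ≈ 192.706 → 193
B: 170×200/255 = 34000/255 ≈ 133.333 → 133
= RGB(1, 193, 133)


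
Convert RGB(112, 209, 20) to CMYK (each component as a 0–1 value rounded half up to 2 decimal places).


R'=112/255≈0.4392, G'=209/255≈0.8196, B'=20/255≈0.0784
K = 1 - max(R',G',B') = 1 - 209/255 = 46/255 = 0.18039… → 0.18
(1-R'-K)/(1-K) simplifies to (max-R)/max with max = 209:
C = (209-112)/209 = 97/209 = 0.46411… → 0.46
M = (209-209)/209 = 0/209 = 0 → 0.00
Y = (209-20)/209 = 189/209 = 0.90430… → 0.90
= CMYK(0.46, 0.00, 0.90, 0.18)


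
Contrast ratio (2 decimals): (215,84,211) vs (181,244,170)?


Linearize each sRGB channel c=v/255: c/12.92 if c ≤ 0.04045 else ((c+0.055)/1.055)^2.4
L = 0.2126×R_lin + 0.7152×G_lin + 0.0722×B_lin
Color 1 (215,84,211):
  R=215: 215/255≈0.8431 > 0.04045 → ((0.8431+0.055)/1.055)^2.4 ≈ 0.67954
  G=84: 84/255≈0.3294 > 0.04045 → ((0.3294+0.055)/1.055)^2.4 ≈ 0.08866
  B=211: 211/255≈0.8275 > 0.04045 → ((0.8275+0.055)/1.055)^2.4 ≈ 0.65141
  L1 = 0.2126×0.67954 + 0.7152×0.08866 + 0.0722×0.65141 ≈ 0.25491
Color 2 (181,244,170):
  R=181: 181/255≈0.7098 > 0.04045 → ((0.7098+0.055)/1.055)^2.4 ≈ 0.46208
  G=244: 244/255≈0.9569 > 0.04045 → ((0.9569+0.055)/1.055)^2.4 ≈ 0.90466
  B=170: 170/255≈0.6667 > 0.04045 → ((0.6667+0.055)/1.055)^2.4 ≈ 0.40198
  L2 = 0.2126×0.46208 + 0.7152×0.90466 + 0.0722×0.40198 ≈ 0.77427
Lighter = 0.77427, Darker = 0.25491
Ratio = (L_lighter + 0.05) / (L_darker + 0.05)
Ratio = (0.77427 + 0.05) / (0.25491 + 0.05) = 0.82427 / 0.30491 ≈ 2.7033
Ratio ≈ 2.70:1


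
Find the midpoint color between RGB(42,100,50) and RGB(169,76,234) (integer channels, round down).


Midpoint: each channel = ⌊(C₁+C₂)/2⌋
R: ⌊(42+169)/2⌋ = 105
G: ⌊(100+76)/2⌋ = 88
B: ⌊(50+234)/2⌋ = 142
= RGB(105, 88, 142)


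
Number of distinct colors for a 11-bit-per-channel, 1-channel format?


Total bits = 11 bits/channel × 1 channels = 11 bits
Distinct colors = 2^11
= 2,048 colors


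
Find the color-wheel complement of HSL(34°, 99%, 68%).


Complement = opposite side of color wheel = hue + 180°
H' = (34 + 180) mod 360 = 214°
S and L unchanged.
= HSL(214°, 99%, 68%)


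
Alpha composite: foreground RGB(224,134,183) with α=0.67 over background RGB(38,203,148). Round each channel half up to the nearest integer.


C = α×F + (1-α)×B, with 1-α = 0.33
R: 0.67×224 + 0.33×38 = 150.08 + 12.54 = 162.62 → 163
G: 0.67×134 + 0.33×203 = 89.78 + 66.99 = 156.77 → 157
B: 0.67×183 + 0.33×148 = 122.61 + 48.84 = 171.45 → 171
= RGB(163, 157, 171)


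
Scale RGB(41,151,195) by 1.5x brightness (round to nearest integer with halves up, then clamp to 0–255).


Multiply each channel by 1.5, round half up, clamp to [0, 255]
R: 41×1.5 = 61.5 → round → 62
G: 151×1.5 = 226.5 → round → 227
B: 195×1.5 = 292.5 → round → 293 → clamp → 255
= RGB(62, 227, 255)


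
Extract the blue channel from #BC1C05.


Color: #BC1C05
R = BC = 188
G = 1C = 28
B = 05 = 5
Blue = 5


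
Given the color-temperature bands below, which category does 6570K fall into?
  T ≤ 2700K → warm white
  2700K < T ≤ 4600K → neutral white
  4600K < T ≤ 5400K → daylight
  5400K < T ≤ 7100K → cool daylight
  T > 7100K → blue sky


Temperature: 6570K
5400K < 6570K ≤ 7100K → cool daylight
Classification: cool daylight


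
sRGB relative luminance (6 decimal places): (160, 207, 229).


Linearize each channel (sRGB transfer function): c = v/255; c_lin = c/12.92 if c ≤ 0.04045, else ((c+0.055)/1.055)^2.4
  R: 160/255 ≈ 0.627451 > 0.04045 → ((0.627451+0.055)/1.055)^2.4 ≈ 0.351533
  G: 207/255 ≈ 0.811765 > 0.04045 → ((0.811765+0.055)/1.055)^2.4 ≈ 0.623960
  B: 229/255 ≈ 0.898039 > 0.04045 → ((0.898039+0.055)/1.055)^2.4 ≈ 0.783538
R_lin = 0.351533, G_lin = 0.623960, B_lin = 0.783538
L = 0.2126×R + 0.7152×G + 0.0722×B
L = 0.2126×0.351533 + 0.7152×0.623960 + 0.0722×0.783538
L ≈ 0.577564


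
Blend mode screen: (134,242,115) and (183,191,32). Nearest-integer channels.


Screen: C = 255 - (255-A)×(255-B)/255, rounded to nearest integer
R: 255 - (255-134)×(255-183)/255 = 255 - 8712/255 ≈ 255 - 34.165 = 220.835 → 221
G: 255 - (255-242)×(255-191)/255 = 255 - 832/255 ≈ 255 - 3.263 = 251.737 → 252
B: 255 - (255-115)×(255-32)/255 = 255 - 31220/255 ≈ 255 - 122.431 = 132.569 → 133
= RGB(221, 252, 133)


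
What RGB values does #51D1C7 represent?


51 → 81 (R)
D1 → 209 (G)
C7 → 199 (B)
= RGB(81, 209, 199)


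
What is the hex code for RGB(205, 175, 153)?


R = 205 → CD (hex)
G = 175 → AF (hex)
B = 153 → 99 (hex)
Hex = #CDAF99


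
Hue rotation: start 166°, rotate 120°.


New hue = (H + rotation) mod 360
New hue = (166 + 120) mod 360
= 286 mod 360
= 286°


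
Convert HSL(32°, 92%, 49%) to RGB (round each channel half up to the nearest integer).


H=32°, S=0.92, L=0.49
C = (1-|2L-1|)×S = (1-|-0.02|)×0.92 = 0.9016
H' = H/60 = 32/60 ≈ 0.5333; X = C×(1-|H' mod 2 - 1|) ≈ 0.4809
m = L - C/2 = 0.49 - 0.4508 = 0.0392
Sector ⌊H'⌋ = 0 → (R',G',B') = (0.9016, ≈0.4809, 0.0)
RGB = ((R'+m)×255, (G'+m)×255, (B'+m)×255) = (239.904, 132.6136, 9.996)
Round half up → RGB(240, 133, 10)


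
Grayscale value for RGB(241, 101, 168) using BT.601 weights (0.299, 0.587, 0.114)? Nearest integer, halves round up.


Gray = 0.299×R + 0.587×G + 0.114×B
Gray = 0.299×241 + 0.587×101 + 0.114×168
Gray = 72.059 + 59.287 + 19.152
Gray = 150.498 → round half up → 150
Gray = 150


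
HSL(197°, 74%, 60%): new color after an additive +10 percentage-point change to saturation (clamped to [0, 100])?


Original S = 74%
Adjustment = +10 percentage points
New S = 74 + (10) = 84
Clamp to [0, 100] → 84
= HSL(197°, 84%, 60%)


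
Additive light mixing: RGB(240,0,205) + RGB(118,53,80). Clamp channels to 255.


Additive: each channel = min(255, C₁+C₂)
R: 240+118 = 358 → 255
G: 0+53 = 53 → 53
B: 205+80 = 285 → 255
= RGB(255, 53, 255)


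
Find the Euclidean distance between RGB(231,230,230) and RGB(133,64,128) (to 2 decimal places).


d = √[(R₁-R₂)² + (G₁-G₂)² + (B₁-B₂)²]
d = √[(231-133)² + (230-64)² + (230-128)²]
d = √[9604 + 27556 + 10404]
d = √47564
d ≈ 218.09


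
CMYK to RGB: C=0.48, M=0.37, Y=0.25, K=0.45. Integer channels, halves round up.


R = 255 × (1-C) × (1-K) = 255 × 0.52 × 0.55 = 72.93 → 73
G = 255 × (1-M) × (1-K) = 255 × 0.63 × 0.55 = 88.3575 → 88
B = 255 × (1-Y) × (1-K) = 255 × 0.75 × 0.55 = 105.1875 → 105
= RGB(73, 88, 105)


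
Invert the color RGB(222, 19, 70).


Invert: (255-R, 255-G, 255-B)
R: 255-222 = 33
G: 255-19 = 236
B: 255-70 = 185
= RGB(33, 236, 185)


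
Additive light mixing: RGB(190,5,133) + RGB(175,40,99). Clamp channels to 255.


Additive: each channel = min(255, C₁+C₂)
R: 190+175 = 365 → 255
G: 5+40 = 45 → 45
B: 133+99 = 232 → 232
= RGB(255, 45, 232)
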